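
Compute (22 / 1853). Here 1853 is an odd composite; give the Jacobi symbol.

Pull out 2: since 1853 ≡ 5 (mod 8), (2/1853) = -1.
Reciprocity: 11 ≡ 3 and 1853 ≡ 1 (mod 4), so (11/1853) = +(1853/11).
Reduce top mod 11: now compute (5/11).
Reciprocity: 5 ≡ 1 and 11 ≡ 3 (mod 4), so (5/11) = +(11/5).
Reduce top mod 5: now compute (1/5).
Reached (1/5) = 1. Collecting the sign flips along the way, the symbol is -1.

-1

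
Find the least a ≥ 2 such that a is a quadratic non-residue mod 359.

(2/359) = +1, so 2 is a residue.
(3/359) = +1, so 3 is a residue.
(4/359) = +1, so 4 is a residue.
(5/359) = +1, so 5 is a residue.
(6/359) = +1, so 6 is a residue.
(7/359) = −1, so 7 is the smallest positive non-residue mod 359.

7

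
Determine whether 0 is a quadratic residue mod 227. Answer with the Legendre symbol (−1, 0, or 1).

Top reduces to 0: gcd > 1, so the symbol is 0.

0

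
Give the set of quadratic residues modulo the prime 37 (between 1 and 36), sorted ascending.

1, 3, 4, 7, 9, 10, 11, 12, 16, 21, 25, 26, 27, 28, 30, 33, 34, 36

Square k = 1,…,18 (k and 37−k give the same square):
1²=1, 2²=4, 3²=9, 4²=16, 5²=25, 6²=36, 7²≡12, 8²≡27, 9²≡7, 10²≡26, 11²≡10, 12²≡33, 13²≡21, 14²≡11, 15²≡3, 16²≡34, 17²≡30, 18²≡28 (mod 37).
So the quadratic residues mod 37 are {1, 3, 4, 7, 9, 10, 11, 12, 16, 21, 25, 26, 27, 28, 30, 33, 34, 36}.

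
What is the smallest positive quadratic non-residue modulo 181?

(2/181) = −1, so 2 is the smallest positive non-residue mod 181.

2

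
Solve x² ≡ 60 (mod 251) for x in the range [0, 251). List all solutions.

78, 173

Since 251 ≡ 3 (mod 4), a square root of 60 is 60^((251+1)/4) = 60^63 mod 251.
Repeated squaring: 60^2≡86, 60^4≡117, 60^8≡135, 60^16≡153, 60^32≡66 (mod 251).
60^63 = 60^(32+16+8+4+2+1) ≡ 173 (mod 251).
Check: 173² = 29929 ≡ 60 (mod 251). The two roots are 78 and 173.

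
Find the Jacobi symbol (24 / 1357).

Pull out 2^3: since 1357 ≡ 5 (mod 8), (2/1357) = -1, so (2/1357)^3 = -1.
Reciprocity: 3 ≡ 3 and 1357 ≡ 1 (mod 4), so (3/1357) = +(1357/3).
Reduce top mod 3: now compute (1/3).
Reached (1/3) = 1. Collecting the sign flips along the way, the symbol is -1.

-1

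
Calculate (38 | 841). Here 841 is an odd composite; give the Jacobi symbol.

1

Pull out 2: since 841 ≡ 1 (mod 8), (2/841) = +1.
Reciprocity: 19 ≡ 3 and 841 ≡ 1 (mod 4), so (19/841) = +(841/19).
Reduce top mod 19: now compute (5/19).
Reciprocity: 5 ≡ 1 and 19 ≡ 3 (mod 4), so (5/19) = +(19/5).
Reduce top mod 5: now compute (4/5).
Pull out 2^2: since 5 ≡ 5 (mod 8), (2/5) = -1, so (2/5)^2 = +1.
Reached (1/5) = 1. Collecting the sign flips along the way, the symbol is +1.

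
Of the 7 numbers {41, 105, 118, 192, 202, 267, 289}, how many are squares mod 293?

(41/293) = -1 → non-residue.
(105/293) = -1 → non-residue.
(118/293) = -1 → non-residue.
(192/293) = -1 → non-residue.
(202/293) = +1 → QR.
(267/293) = +1 → QR.
(289/293) = +1 → QR.
Total quadratic residues among the 7: 3.

3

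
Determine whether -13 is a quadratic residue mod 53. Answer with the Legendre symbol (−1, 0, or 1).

Euler's criterion: (-13/53) ≡ 40^26 (mod 53).
40^2 ≡ 10 (mod 53)
40^4 ≡ 47 (mod 53)
40^8 ≡ 36 (mod 53)
40^16 ≡ 24 (mod 53)
40^26 = 40^(16+8+2) ≡ 1 (mod 53).
Result is 1, so (-13/53) = 1.

1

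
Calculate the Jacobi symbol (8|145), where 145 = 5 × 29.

1

Pull out 2^3: since 145 ≡ 1 (mod 8), (2/145) = +1, so (2/145)^3 = +1.
Reached (1/145) = 1. Collecting the sign flips along the way, the symbol is +1.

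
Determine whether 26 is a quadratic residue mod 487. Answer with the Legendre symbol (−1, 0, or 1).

Euler's criterion: (26/487) ≡ 26^243 (mod 487).
26^2 ≡ 189 (mod 487)
26^4 ≡ 170 (mod 487)
26^8 ≡ 167 (mod 487)
26^16 ≡ 130 (mod 487)
26^32 ≡ 342 (mod 487)
26^64 ≡ 84 (mod 487)
26^128 ≡ 238 (mod 487)
26^243 = 26^(128+64+32+16+2+1) ≡ 486 (mod 487).
Result is 486 ≡ −1, so (26/487) = −1.

-1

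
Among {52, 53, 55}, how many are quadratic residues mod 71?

0

(52/71) = -1 → non-residue.
(53/71) = -1 → non-residue.
(55/71) = -1 → non-residue.
Total quadratic residues among the 3: 0.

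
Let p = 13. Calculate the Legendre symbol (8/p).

Euler's criterion: (8/13) ≡ 8^6 (mod 13).
8^2 ≡ 12 (mod 13)
8^4 ≡ 1 (mod 13)
8^6 = 8^(4+2) ≡ 12 (mod 13).
Result is 12 ≡ −1, so (8/13) = −1.

-1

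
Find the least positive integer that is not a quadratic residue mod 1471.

(2/1471) = +1, so 2 is a residue.
(3/1471) = −1, so 3 is the smallest positive non-residue mod 1471.

3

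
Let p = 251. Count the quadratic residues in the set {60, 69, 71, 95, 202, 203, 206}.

2

(60/251) = +1 → QR.
(69/251) = +1 → QR.
(71/251) = -1 → non-residue.
(95/251) = -1 → non-residue.
(202/251) = -1 → non-residue.
(203/251) = -1 → non-residue.
(206/251) = -1 → non-residue.
Total quadratic residues among the 7: 2.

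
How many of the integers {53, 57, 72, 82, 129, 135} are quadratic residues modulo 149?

3

(53/149) = +1 → QR.
(57/149) = -1 → non-residue.
(72/149) = -1 → non-residue.
(82/149) = +1 → QR.
(129/149) = +1 → QR.
(135/149) = -1 → non-residue.
Total quadratic residues among the 6: 3.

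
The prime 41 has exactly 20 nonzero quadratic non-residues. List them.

Square k = 1,…,20 (k and 41−k give the same square):
1²=1, 2²=4, 3²=9, 4²=16, 5²=25, 6²=36, 7²≡8, 8²≡23, 9²≡40, 10²≡18, 11²≡39, 12²≡21, 13²≡5, 14²≡32, 15²≡20, 16²≡10, 17²≡2, 18²≡37, 19²≡33, 20²≡31 (mod 41).
The residues are {1, 2, 4, 5, 8, 9, 10, 16, 18, 20, 21, 23, 25, 31, 32, 33, 36, 37, 39, 40}; the non-residues are the remaining 20 nonzero classes.

3,6,7,11,12,13,14,15,17,19,22,24,26,27,28,29,30,34,35,38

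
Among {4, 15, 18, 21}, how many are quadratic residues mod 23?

(4/23) = +1 → QR.
(15/23) = -1 → non-residue.
(18/23) = +1 → QR.
(21/23) = -1 → non-residue.
Total quadratic residues among the 4: 2.

2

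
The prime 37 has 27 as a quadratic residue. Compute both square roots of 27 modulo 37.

8, 29

37 ≡ 1 (mod 4), so we find a root by search.
Trying successive values, 8² = 64 ≡ 27 (mod 37). The other root is 37 − 8 = 29.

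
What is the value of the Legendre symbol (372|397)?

Euler's criterion: (372/397) ≡ 372^198 (mod 397).
372^2 ≡ 228 (mod 397)
372^4 ≡ 374 (mod 397)
372^8 ≡ 132 (mod 397)
372^16 ≡ 353 (mod 397)
372^32 ≡ 348 (mod 397)
372^64 ≡ 19 (mod 397)
372^128 ≡ 361 (mod 397)
372^198 = 372^(128+64+4+2) ≡ 1 (mod 397).
Result is 1, so (372/397) = 1.

1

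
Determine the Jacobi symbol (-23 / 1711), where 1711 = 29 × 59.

1

First reduce: -23 ≡ 1688 (mod 1711).
Pull out 2^3: since 1711 ≡ 7 (mod 8), (2/1711) = +1, so (2/1711)^3 = +1.
Reciprocity: 211 ≡ 3 and 1711 ≡ 3 (mod 4), so (211/1711) = −(1711/211).
Reduce top mod 211: now compute (23/211).
Reciprocity: 23 ≡ 3 and 211 ≡ 3 (mod 4), so (23/211) = −(211/23).
Reduce top mod 23: now compute (4/23).
Pull out 2^2: since 23 ≡ 7 (mod 8), (2/23) = +1, so (2/23)^2 = +1.
Reached (1/23) = 1. Collecting the sign flips along the way, the symbol is +1.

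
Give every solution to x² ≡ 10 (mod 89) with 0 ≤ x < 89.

30, 59

89 ≡ 1 (mod 4), so we find a root by search.
Trying successive values, 30² = 900 ≡ 10 (mod 89). The other root is 89 − 30 = 59.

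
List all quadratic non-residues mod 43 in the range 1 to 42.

Square k = 1,…,21 (k and 43−k give the same square):
1²=1, 2²=4, 3²=9, 4²=16, 5²=25, 6²=36, 7²≡6, 8²≡21, 9²≡38, 10²≡14, 11²≡35, 12²≡15, 13²≡40, 14²≡24, 15²≡10, 16²≡41, 17²≡31, 18²≡23, 19²≡17, 20²≡13, 21²≡11 (mod 43).
The residues are {1, 4, 6, 9, 10, 11, 13, 14, 15, 16, 17, 21, 23, 24, 25, 31, 35, 36, 38, 40, 41}; the non-residues are the remaining 21 nonzero classes.

2, 3, 5, 7, 8, 12, 18, 19, 20, 22, 26, 27, 28, 29, 30, 32, 33, 34, 37, 39, 42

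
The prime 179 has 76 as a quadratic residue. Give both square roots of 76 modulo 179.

Since 179 ≡ 3 (mod 4), a square root of 76 is 76^((179+1)/4) = 76^45 mod 179.
Repeated squaring: 76^2≡48, 76^4≡156, 76^8≡171, 76^16≡64, 76^32≡158 (mod 179).
76^45 = 76^(32+8+4+1) ≡ 75 (mod 179).
Check: 75² = 5625 ≡ 76 (mod 179). The two roots are 75 and 104.

75, 104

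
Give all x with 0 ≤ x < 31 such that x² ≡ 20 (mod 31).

Since 31 ≡ 3 (mod 4), a square root of 20 is 20^((31+1)/4) = 20^8 mod 31.
Repeated squaring: 20^2≡28, 20^4≡9, 20^8≡19 (mod 31).
20^8 = 20^(8) ≡ 19 (mod 31).
Check: 19² = 361 ≡ 20 (mod 31). The two roots are 12 and 19.

12, 19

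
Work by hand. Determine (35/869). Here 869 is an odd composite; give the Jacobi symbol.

1

Reciprocity: 35 ≡ 3 and 869 ≡ 1 (mod 4), so (35/869) = +(869/35).
Reduce top mod 35: now compute (29/35).
Reciprocity: 29 ≡ 1 and 35 ≡ 3 (mod 4), so (29/35) = +(35/29).
Reduce top mod 29: now compute (6/29).
Pull out 2: since 29 ≡ 5 (mod 8), (2/29) = -1.
Reciprocity: 3 ≡ 3 and 29 ≡ 1 (mod 4), so (3/29) = +(29/3).
Reduce top mod 3: now compute (2/3).
Pull out 2: since 3 ≡ 3 (mod 8), (2/3) = -1.
Reached (1/3) = 1. Collecting the sign flips along the way, the symbol is +1.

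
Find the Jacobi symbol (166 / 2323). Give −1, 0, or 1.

Pull out 2: since 2323 ≡ 3 (mod 8), (2/2323) = -1.
Reciprocity: 83 ≡ 3 and 2323 ≡ 3 (mod 4), so (83/2323) = −(2323/83).
Reduce top mod 83: now compute (82/83).
Pull out 2: since 83 ≡ 3 (mod 8), (2/83) = -1.
Reciprocity: 41 ≡ 1 and 83 ≡ 3 (mod 4), so (41/83) = +(83/41).
Reduce top mod 41: now compute (1/41).
Reached (1/41) = 1. Collecting the sign flips along the way, the symbol is -1.

-1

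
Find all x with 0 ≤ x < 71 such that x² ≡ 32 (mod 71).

Since 71 ≡ 3 (mod 4), a square root of 32 is 32^((71+1)/4) = 32^18 mod 71.
Repeated squaring: 32^2≡30, 32^4≡48, 32^8≡32, 32^16≡30 (mod 71).
32^18 = 32^(16+2) ≡ 48 (mod 71).
Check: 48² = 2304 ≡ 32 (mod 71). The two roots are 23 and 48.

23, 48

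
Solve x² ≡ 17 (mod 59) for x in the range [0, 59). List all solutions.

Since 59 ≡ 3 (mod 4), a square root of 17 is 17^((59+1)/4) = 17^15 mod 59.
Repeated squaring: 17^2≡53, 17^4≡36, 17^8≡57 (mod 59).
17^15 = 17^(8+4+2+1) ≡ 28 (mod 59).
Check: 28² = 784 ≡ 17 (mod 59). The two roots are 28 and 31.

28, 31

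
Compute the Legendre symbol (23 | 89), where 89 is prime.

Reciprocity: 23 ≡ 3 and 89 ≡ 1 (mod 4), so (23/89) = +(89/23).
Reduce top mod 23: now compute (20/23).
Pull out 2^2: since 23 ≡ 7 (mod 8), (2/23) = +1, so (2/23)^2 = +1.
Reciprocity: 5 ≡ 1 and 23 ≡ 3 (mod 4), so (5/23) = +(23/5).
Reduce top mod 5: now compute (3/5).
Reciprocity: 3 ≡ 3 and 5 ≡ 1 (mod 4), so (3/5) = +(5/3).
Reduce top mod 3: now compute (2/3).
Pull out 2: since 3 ≡ 3 (mod 8), (2/3) = -1.
Reached (1/3) = 1. Collecting the sign flips along the way, the symbol is -1.

-1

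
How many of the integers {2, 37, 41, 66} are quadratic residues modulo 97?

(2/97) = +1 → QR.
(37/97) = -1 → non-residue.
(41/97) = -1 → non-residue.
(66/97) = +1 → QR.
Total quadratic residues among the 4: 2.

2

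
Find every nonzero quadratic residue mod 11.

Square k = 1,…,5 (k and 11−k give the same square):
1²=1, 2²=4, 3²=9, 4²≡5, 5²≡3 (mod 11).
So the quadratic residues mod 11 are {1, 3, 4, 5, 9}.

1 3 4 5 9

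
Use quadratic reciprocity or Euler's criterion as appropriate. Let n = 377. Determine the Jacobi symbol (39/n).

Reciprocity: 39 ≡ 3 and 377 ≡ 1 (mod 4), so (39/377) = +(377/39).
Reduce top mod 39: now compute (26/39).
Pull out 2: since 39 ≡ 7 (mod 8), (2/39) = +1.
Reciprocity: 13 ≡ 1 and 39 ≡ 3 (mod 4), so (13/39) = +(39/13).
Reduce top mod 13: now compute (0/13).
Top reduces to 0: gcd > 1, so the symbol is 0.

0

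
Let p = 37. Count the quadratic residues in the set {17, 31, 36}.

1

(17/37) = -1 → non-residue.
(31/37) = -1 → non-residue.
(36/37) = +1 → QR.
Total quadratic residues among the 3: 1.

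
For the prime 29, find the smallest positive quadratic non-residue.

2

(2/29) = −1, so 2 is the smallest positive non-residue mod 29.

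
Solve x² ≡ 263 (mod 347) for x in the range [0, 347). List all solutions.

144, 203

Since 347 ≡ 3 (mod 4), a square root of 263 is 263^((347+1)/4) = 263^87 mod 347.
Repeated squaring: 263^2≡116, 263^4≡270, 263^8≡30, 263^16≡206, 263^32≡102, 263^64≡341 (mod 347).
263^87 = 263^(64+16+4+2+1) ≡ 144 (mod 347).
Check: 144² = 20736 ≡ 263 (mod 347). The two roots are 144 and 203.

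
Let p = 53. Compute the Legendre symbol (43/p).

1

Euler's criterion: (43/53) ≡ 43^26 (mod 53).
43^2 ≡ 47 (mod 53)
43^4 ≡ 36 (mod 53)
43^8 ≡ 24 (mod 53)
43^16 ≡ 46 (mod 53)
43^26 = 43^(16+8+2) ≡ 1 (mod 53).
Result is 1, so (43/53) = 1.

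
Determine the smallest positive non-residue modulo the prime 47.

(2/47) = +1, so 2 is a residue.
(3/47) = +1, so 3 is a residue.
(4/47) = +1, so 4 is a residue.
(5/47) = −1, so 5 is the smallest positive non-residue mod 47.

5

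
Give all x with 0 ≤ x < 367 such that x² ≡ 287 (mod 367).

108, 259

Since 367 ≡ 3 (mod 4), a square root of 287 is 287^((367+1)/4) = 287^92 mod 367.
Repeated squaring: 287^2≡161, 287^4≡231, 287^8≡146, 287^16≡30, 287^32≡166, 287^64≡31 (mod 367).
287^92 = 287^(64+16+8+4) ≡ 259 (mod 367).
Check: 259² = 67081 ≡ 287 (mod 367). The two roots are 108 and 259.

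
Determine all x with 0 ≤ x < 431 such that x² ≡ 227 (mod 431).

Since 431 ≡ 3 (mod 4), a square root of 227 is 227^((431+1)/4) = 227^108 mod 431.
Repeated squaring: 227^2≡240, 227^4≡277, 227^8≡11, 227^16≡121, 227^32≡418, 227^64≡169 (mod 431).
227^108 = 227^(64+32+8+4) ≡ 33 (mod 431).
Check: 33² = 1089 ≡ 227 (mod 431). The two roots are 33 and 398.

33, 398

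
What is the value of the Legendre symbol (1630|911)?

Euler's criterion: (1630/911) ≡ 719^455 (mod 911).
719^2 ≡ 424 (mod 911)
719^4 ≡ 309 (mod 911)
719^8 ≡ 737 (mod 911)
719^16 ≡ 213 (mod 911)
719^32 ≡ 730 (mod 911)
719^64 ≡ 876 (mod 911)
719^128 ≡ 314 (mod 911)
719^256 ≡ 208 (mod 911)
719^455 = 719^(256+128+64+4+2+1) ≡ 910 (mod 911).
Result is 910 ≡ −1, so (1630/911) = −1.

-1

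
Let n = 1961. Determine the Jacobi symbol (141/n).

-1

Reciprocity: 141 ≡ 1 and 1961 ≡ 1 (mod 4), so (141/1961) = +(1961/141).
Reduce top mod 141: now compute (128/141).
Pull out 2^7: since 141 ≡ 5 (mod 8), (2/141) = -1, so (2/141)^7 = -1.
Reached (1/141) = 1. Collecting the sign flips along the way, the symbol is -1.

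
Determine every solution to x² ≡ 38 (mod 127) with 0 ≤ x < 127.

61, 66

Since 127 ≡ 3 (mod 4), a square root of 38 is 38^((127+1)/4) = 38^32 mod 127.
Repeated squaring: 38^2≡47, 38^4≡50, 38^8≡87, 38^16≡76, 38^32≡61 (mod 127).
38^32 = 38^(32) ≡ 61 (mod 127).
Check: 61² = 3721 ≡ 38 (mod 127). The two roots are 61 and 66.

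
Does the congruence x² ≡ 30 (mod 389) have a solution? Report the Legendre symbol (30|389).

1

Euler's criterion: (30/389) ≡ 30^194 (mod 389).
30^2 ≡ 122 (mod 389)
30^4 ≡ 102 (mod 389)
30^8 ≡ 290 (mod 389)
30^16 ≡ 76 (mod 389)
30^32 ≡ 330 (mod 389)
30^64 ≡ 369 (mod 389)
30^128 ≡ 11 (mod 389)
30^194 = 30^(128+64+2) ≡ 1 (mod 389).
Result is 1, so (30/389) = 1.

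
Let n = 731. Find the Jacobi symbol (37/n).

Reciprocity: 37 ≡ 1 and 731 ≡ 3 (mod 4), so (37/731) = +(731/37).
Reduce top mod 37: now compute (28/37).
Pull out 2^2: since 37 ≡ 5 (mod 8), (2/37) = -1, so (2/37)^2 = +1.
Reciprocity: 7 ≡ 3 and 37 ≡ 1 (mod 4), so (7/37) = +(37/7).
Reduce top mod 7: now compute (2/7).
Pull out 2: since 7 ≡ 7 (mod 8), (2/7) = +1.
Reached (1/7) = 1. Collecting the sign flips along the way, the symbol is +1.

1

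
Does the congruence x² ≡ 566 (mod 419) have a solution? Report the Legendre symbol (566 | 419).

1

First reduce: 566 ≡ 147 (mod 419).
Reciprocity: 147 ≡ 3 and 419 ≡ 3 (mod 4), so (147/419) = −(419/147).
Reduce top mod 147: now compute (125/147).
Reciprocity: 125 ≡ 1 and 147 ≡ 3 (mod 4), so (125/147) = +(147/125).
Reduce top mod 125: now compute (22/125).
Pull out 2: since 125 ≡ 5 (mod 8), (2/125) = -1.
Reciprocity: 11 ≡ 3 and 125 ≡ 1 (mod 4), so (11/125) = +(125/11).
Reduce top mod 11: now compute (4/11).
Pull out 2^2: since 11 ≡ 3 (mod 8), (2/11) = -1, so (2/11)^2 = +1.
Reached (1/11) = 1. Collecting the sign flips along the way, the symbol is +1.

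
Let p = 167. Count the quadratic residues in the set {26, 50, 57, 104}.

(26/167) = -1 → non-residue.
(50/167) = +1 → QR.
(57/167) = +1 → QR.
(104/167) = -1 → non-residue.
Total quadratic residues among the 4: 2.

2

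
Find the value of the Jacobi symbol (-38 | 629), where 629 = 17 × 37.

1

First reduce: -38 ≡ 591 (mod 629).
Reciprocity: 591 ≡ 3 and 629 ≡ 1 (mod 4), so (591/629) = +(629/591).
Reduce top mod 591: now compute (38/591).
Pull out 2: since 591 ≡ 7 (mod 8), (2/591) = +1.
Reciprocity: 19 ≡ 3 and 591 ≡ 3 (mod 4), so (19/591) = −(591/19).
Reduce top mod 19: now compute (2/19).
Pull out 2: since 19 ≡ 3 (mod 8), (2/19) = -1.
Reached (1/19) = 1. Collecting the sign flips along the way, the symbol is +1.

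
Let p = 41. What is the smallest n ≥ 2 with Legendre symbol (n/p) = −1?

(2/41) = +1, so 2 is a residue.
(3/41) = −1, so 3 is the smallest positive non-residue mod 41.

3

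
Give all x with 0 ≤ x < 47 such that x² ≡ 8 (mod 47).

Since 47 ≡ 3 (mod 4), a square root of 8 is 8^((47+1)/4) = 8^12 mod 47.
Repeated squaring: 8^2≡17, 8^4≡7, 8^8≡2 (mod 47).
8^12 = 8^(8+4) ≡ 14 (mod 47).
Check: 14² = 196 ≡ 8 (mod 47). The two roots are 14 and 33.

14, 33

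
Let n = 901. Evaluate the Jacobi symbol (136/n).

0

Pull out 2^3: since 901 ≡ 5 (mod 8), (2/901) = -1, so (2/901)^3 = -1.
Reciprocity: 17 ≡ 1 and 901 ≡ 1 (mod 4), so (17/901) = +(901/17).
Reduce top mod 17: now compute (0/17).
Top reduces to 0: gcd > 1, so the symbol is 0.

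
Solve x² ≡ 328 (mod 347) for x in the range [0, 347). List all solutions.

37, 310

Since 347 ≡ 3 (mod 4), a square root of 328 is 328^((347+1)/4) = 328^87 mod 347.
Repeated squaring: 328^2≡14, 328^4≡196, 328^8≡246, 328^16≡138, 328^32≡306, 328^64≡293 (mod 347).
328^87 = 328^(64+16+4+2+1) ≡ 310 (mod 347).
Check: 310² = 96100 ≡ 328 (mod 347). The two roots are 37 and 310.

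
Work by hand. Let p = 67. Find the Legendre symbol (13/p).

-1

Euler's criterion: (13/67) ≡ 13^33 (mod 67).
13^2 ≡ 35 (mod 67)
13^4 ≡ 19 (mod 67)
13^8 ≡ 26 (mod 67)
13^16 ≡ 6 (mod 67)
13^32 ≡ 36 (mod 67)
13^33 = 13^(32+1) ≡ 66 (mod 67).
Result is 66 ≡ −1, so (13/67) = −1.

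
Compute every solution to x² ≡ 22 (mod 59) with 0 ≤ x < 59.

9, 50

Since 59 ≡ 3 (mod 4), a square root of 22 is 22^((59+1)/4) = 22^15 mod 59.
Repeated squaring: 22^2≡12, 22^4≡26, 22^8≡27 (mod 59).
22^15 = 22^(8+4+2+1) ≡ 9 (mod 59).
Check: 9² = 81 ≡ 22 (mod 59). The two roots are 9 and 50.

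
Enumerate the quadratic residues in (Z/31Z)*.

Square k = 1,…,15 (k and 31−k give the same square):
1²=1, 2²=4, 3²=9, 4²=16, 5²=25, 6²≡5, 7²≡18, 8²≡2, 9²≡19, 10²≡7, 11²≡28, 12²≡20, 13²≡14, 14²≡10, 15²≡8 (mod 31).
So the quadratic residues mod 31 are {1, 2, 4, 5, 7, 8, 9, 10, 14, 16, 18, 19, 20, 25, 28}.

1, 2, 4, 5, 7, 8, 9, 10, 14, 16, 18, 19, 20, 25, 28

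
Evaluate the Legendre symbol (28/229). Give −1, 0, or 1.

-1

Euler's criterion: (28/229) ≡ 28^114 (mod 229).
28^2 ≡ 97 (mod 229)
28^4 ≡ 20 (mod 229)
28^8 ≡ 171 (mod 229)
28^16 ≡ 158 (mod 229)
28^32 ≡ 3 (mod 229)
28^64 ≡ 9 (mod 229)
28^114 = 28^(64+32+16+2) ≡ 228 (mod 229).
Result is 228 ≡ −1, so (28/229) = −1.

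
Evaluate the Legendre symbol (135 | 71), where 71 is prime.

1

First reduce: 135 ≡ 64 (mod 71).
Pull out 2^6: since 71 ≡ 7 (mod 8), (2/71) = +1, so (2/71)^6 = +1.
Reached (1/71) = 1. Collecting the sign flips along the way, the symbol is +1.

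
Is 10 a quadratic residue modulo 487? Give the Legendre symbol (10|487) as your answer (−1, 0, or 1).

Pull out 2: since 487 ≡ 7 (mod 8), (2/487) = +1.
Reciprocity: 5 ≡ 1 and 487 ≡ 3 (mod 4), so (5/487) = +(487/5).
Reduce top mod 5: now compute (2/5).
Pull out 2: since 5 ≡ 5 (mod 8), (2/5) = -1.
Reached (1/5) = 1. Collecting the sign flips along the way, the symbol is -1.

-1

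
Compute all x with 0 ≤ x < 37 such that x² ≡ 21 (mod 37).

13, 24

37 ≡ 1 (mod 4), so we find a root by search.
Trying successive values, 13² = 169 ≡ 21 (mod 37). The other root is 37 − 13 = 24.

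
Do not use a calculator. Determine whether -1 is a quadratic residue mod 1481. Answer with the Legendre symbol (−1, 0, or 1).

1

First reduce: -1 ≡ 1480 (mod 1481).
Pull out 2^3: since 1481 ≡ 1 (mod 8), (2/1481) = +1, so (2/1481)^3 = +1.
Reciprocity: 185 ≡ 1 and 1481 ≡ 1 (mod 4), so (185/1481) = +(1481/185).
Reduce top mod 185: now compute (1/185).
Reached (1/185) = 1. Collecting the sign flips along the way, the symbol is +1.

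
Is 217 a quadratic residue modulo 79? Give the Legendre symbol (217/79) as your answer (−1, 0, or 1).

First reduce: 217 ≡ 59 (mod 79).
Reciprocity: 59 ≡ 3 and 79 ≡ 3 (mod 4), so (59/79) = −(79/59).
Reduce top mod 59: now compute (20/59).
Pull out 2^2: since 59 ≡ 3 (mod 8), (2/59) = -1, so (2/59)^2 = +1.
Reciprocity: 5 ≡ 1 and 59 ≡ 3 (mod 4), so (5/59) = +(59/5).
Reduce top mod 5: now compute (4/5).
Pull out 2^2: since 5 ≡ 5 (mod 8), (2/5) = -1, so (2/5)^2 = +1.
Reached (1/5) = 1. Collecting the sign flips along the way, the symbol is -1.

-1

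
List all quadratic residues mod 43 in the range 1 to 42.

Square k = 1,…,21 (k and 43−k give the same square):
1²=1, 2²=4, 3²=9, 4²=16, 5²=25, 6²=36, 7²≡6, 8²≡21, 9²≡38, 10²≡14, 11²≡35, 12²≡15, 13²≡40, 14²≡24, 15²≡10, 16²≡41, 17²≡31, 18²≡23, 19²≡17, 20²≡13, 21²≡11 (mod 43).
So the quadratic residues mod 43 are {1, 4, 6, 9, 10, 11, 13, 14, 15, 16, 17, 21, 23, 24, 25, 31, 35, 36, 38, 40, 41}.

1 4 6 9 10 11 13 14 15 16 17 21 23 24 25 31 35 36 38 40 41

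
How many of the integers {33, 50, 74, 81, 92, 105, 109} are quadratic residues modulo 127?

3

(33/127) = -1 → non-residue.
(50/127) = +1 → QR.
(74/127) = +1 → QR.
(81/127) = +1 → QR.
(92/127) = -1 → non-residue.
(105/127) = -1 → non-residue.
(109/127) = -1 → non-residue.
Total quadratic residues among the 7: 3.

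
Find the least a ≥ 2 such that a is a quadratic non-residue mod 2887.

(2/2887) = +1, so 2 is a residue.
(3/2887) = −1, so 3 is the smallest positive non-residue mod 2887.

3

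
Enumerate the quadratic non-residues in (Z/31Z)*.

Square k = 1,…,15 (k and 31−k give the same square):
1²=1, 2²=4, 3²=9, 4²=16, 5²=25, 6²≡5, 7²≡18, 8²≡2, 9²≡19, 10²≡7, 11²≡28, 12²≡20, 13²≡14, 14²≡10, 15²≡8 (mod 31).
The residues are {1, 2, 4, 5, 7, 8, 9, 10, 14, 16, 18, 19, 20, 25, 28}; the non-residues are the remaining 15 nonzero classes.

3 6 11 12 13 15 17 21 22 23 24 26 27 29 30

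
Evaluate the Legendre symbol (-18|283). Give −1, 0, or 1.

First reduce: -18 ≡ 265 (mod 283).
Reciprocity: 265 ≡ 1 and 283 ≡ 3 (mod 4), so (265/283) = +(283/265).
Reduce top mod 265: now compute (18/265).
Pull out 2: since 265 ≡ 1 (mod 8), (2/265) = +1.
Reciprocity: 9 ≡ 1 and 265 ≡ 1 (mod 4), so (9/265) = +(265/9).
Reduce top mod 9: now compute (4/9).
Pull out 2^2: since 9 ≡ 1 (mod 8), (2/9) = +1, so (2/9)^2 = +1.
Reached (1/9) = 1. Collecting the sign flips along the way, the symbol is +1.

1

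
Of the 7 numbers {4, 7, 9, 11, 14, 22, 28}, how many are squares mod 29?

(4/29) = +1 → QR.
(7/29) = +1 → QR.
(9/29) = +1 → QR.
(11/29) = -1 → non-residue.
(14/29) = -1 → non-residue.
(22/29) = +1 → QR.
(28/29) = +1 → QR.
Total quadratic residues among the 7: 5.

5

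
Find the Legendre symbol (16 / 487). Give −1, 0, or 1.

Euler's criterion: (16/487) ≡ 16^243 (mod 487).
16^2 ≡ 256 (mod 487)
16^4 ≡ 278 (mod 487)
16^8 ≡ 338 (mod 487)
16^16 ≡ 286 (mod 487)
16^32 ≡ 467 (mod 487)
16^64 ≡ 400 (mod 487)
16^128 ≡ 264 (mod 487)
16^243 = 16^(128+64+32+16+2+1) ≡ 1 (mod 487).
Result is 1, so (16/487) = 1.

1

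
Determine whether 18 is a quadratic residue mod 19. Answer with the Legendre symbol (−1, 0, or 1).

Euler's criterion: (18/19) ≡ 18^9 (mod 19).
18^2 ≡ 1 (mod 19)
18^4 ≡ 1 (mod 19)
18^8 ≡ 1 (mod 19)
18^9 = 18^(8+1) ≡ 18 (mod 19).
Result is 18 ≡ −1, so (18/19) = −1.

-1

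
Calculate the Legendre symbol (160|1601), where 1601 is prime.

Pull out 2^5: since 1601 ≡ 1 (mod 8), (2/1601) = +1, so (2/1601)^5 = +1.
Reciprocity: 5 ≡ 1 and 1601 ≡ 1 (mod 4), so (5/1601) = +(1601/5).
Reduce top mod 5: now compute (1/5).
Reached (1/5) = 1. Collecting the sign flips along the way, the symbol is +1.

1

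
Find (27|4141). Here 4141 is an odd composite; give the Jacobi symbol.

Reciprocity: 27 ≡ 3 and 4141 ≡ 1 (mod 4), so (27/4141) = +(4141/27).
Reduce top mod 27: now compute (10/27).
Pull out 2: since 27 ≡ 3 (mod 8), (2/27) = -1.
Reciprocity: 5 ≡ 1 and 27 ≡ 3 (mod 4), so (5/27) = +(27/5).
Reduce top mod 5: now compute (2/5).
Pull out 2: since 5 ≡ 5 (mod 8), (2/5) = -1.
Reached (1/5) = 1. Collecting the sign flips along the way, the symbol is +1.

1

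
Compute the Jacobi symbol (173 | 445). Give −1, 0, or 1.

-1

Reciprocity: 173 ≡ 1 and 445 ≡ 1 (mod 4), so (173/445) = +(445/173).
Reduce top mod 173: now compute (99/173).
Reciprocity: 99 ≡ 3 and 173 ≡ 1 (mod 4), so (99/173) = +(173/99).
Reduce top mod 99: now compute (74/99).
Pull out 2: since 99 ≡ 3 (mod 8), (2/99) = -1.
Reciprocity: 37 ≡ 1 and 99 ≡ 3 (mod 4), so (37/99) = +(99/37).
Reduce top mod 37: now compute (25/37).
Reciprocity: 25 ≡ 1 and 37 ≡ 1 (mod 4), so (25/37) = +(37/25).
Reduce top mod 25: now compute (12/25).
Pull out 2^2: since 25 ≡ 1 (mod 8), (2/25) = +1, so (2/25)^2 = +1.
Reciprocity: 3 ≡ 3 and 25 ≡ 1 (mod 4), so (3/25) = +(25/3).
Reduce top mod 3: now compute (1/3).
Reached (1/3) = 1. Collecting the sign flips along the way, the symbol is -1.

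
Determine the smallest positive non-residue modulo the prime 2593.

(2/2593) = +1, so 2 is a residue.
(3/2593) = +1, so 3 is a residue.
(4/2593) = +1, so 4 is a residue.
(5/2593) = −1, so 5 is the smallest positive non-residue mod 2593.

5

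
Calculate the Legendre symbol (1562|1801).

1

Pull out 2: since 1801 ≡ 1 (mod 8), (2/1801) = +1.
Reciprocity: 781 ≡ 1 and 1801 ≡ 1 (mod 4), so (781/1801) = +(1801/781).
Reduce top mod 781: now compute (239/781).
Reciprocity: 239 ≡ 3 and 781 ≡ 1 (mod 4), so (239/781) = +(781/239).
Reduce top mod 239: now compute (64/239).
Pull out 2^6: since 239 ≡ 7 (mod 8), (2/239) = +1, so (2/239)^6 = +1.
Reached (1/239) = 1. Collecting the sign flips along the way, the symbol is +1.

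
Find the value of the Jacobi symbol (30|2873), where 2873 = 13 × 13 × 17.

Pull out 2: since 2873 ≡ 1 (mod 8), (2/2873) = +1.
Reciprocity: 15 ≡ 3 and 2873 ≡ 1 (mod 4), so (15/2873) = +(2873/15).
Reduce top mod 15: now compute (8/15).
Pull out 2^3: since 15 ≡ 7 (mod 8), (2/15) = +1, so (2/15)^3 = +1.
Reached (1/15) = 1. Collecting the sign flips along the way, the symbol is +1.

1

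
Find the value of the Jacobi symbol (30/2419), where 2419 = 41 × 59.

1

Pull out 2: since 2419 ≡ 3 (mod 8), (2/2419) = -1.
Reciprocity: 15 ≡ 3 and 2419 ≡ 3 (mod 4), so (15/2419) = −(2419/15).
Reduce top mod 15: now compute (4/15).
Pull out 2^2: since 15 ≡ 7 (mod 8), (2/15) = +1, so (2/15)^2 = +1.
Reached (1/15) = 1. Collecting the sign flips along the way, the symbol is +1.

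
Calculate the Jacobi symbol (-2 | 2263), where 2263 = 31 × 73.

First reduce: -2 ≡ 2261 (mod 2263).
Reciprocity: 2261 ≡ 1 and 2263 ≡ 3 (mod 4), so (2261/2263) = +(2263/2261).
Reduce top mod 2261: now compute (2/2261).
Pull out 2: since 2261 ≡ 5 (mod 8), (2/2261) = -1.
Reached (1/2261) = 1. Collecting the sign flips along the way, the symbol is -1.

-1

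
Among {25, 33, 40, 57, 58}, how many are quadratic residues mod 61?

3

(25/61) = +1 → QR.
(33/61) = -1 → non-residue.
(40/61) = -1 → non-residue.
(57/61) = +1 → QR.
(58/61) = +1 → QR.
Total quadratic residues among the 5: 3.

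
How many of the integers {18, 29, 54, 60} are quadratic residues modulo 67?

3

(18/67) = -1 → non-residue.
(29/67) = +1 → QR.
(54/67) = +1 → QR.
(60/67) = +1 → QR.
Total quadratic residues among the 4: 3.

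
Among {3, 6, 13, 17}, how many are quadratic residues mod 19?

(3/19) = -1 → non-residue.
(6/19) = +1 → QR.
(13/19) = -1 → non-residue.
(17/19) = +1 → QR.
Total quadratic residues among the 4: 2.

2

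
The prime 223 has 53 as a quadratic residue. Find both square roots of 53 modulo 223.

Since 223 ≡ 3 (mod 4), a square root of 53 is 53^((223+1)/4) = 53^56 mod 223.
Repeated squaring: 53^2≡133, 53^4≡72, 53^8≡55, 53^16≡126, 53^32≡43 (mod 223).
53^56 = 53^(32+16+8) ≡ 62 (mod 223).
Check: 62² = 3844 ≡ 53 (mod 223). The two roots are 62 and 161.

62, 161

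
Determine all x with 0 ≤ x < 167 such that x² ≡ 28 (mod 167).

23, 144

Since 167 ≡ 3 (mod 4), a square root of 28 is 28^((167+1)/4) = 28^42 mod 167.
Repeated squaring: 28^2≡116, 28^4≡96, 28^8≡31, 28^16≡126, 28^32≡11 (mod 167).
28^42 = 28^(32+8+2) ≡ 144 (mod 167).
Check: 144² = 20736 ≡ 28 (mod 167). The two roots are 23 and 144.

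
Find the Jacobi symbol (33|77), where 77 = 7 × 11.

Reciprocity: 33 ≡ 1 and 77 ≡ 1 (mod 4), so (33/77) = +(77/33).
Reduce top mod 33: now compute (11/33).
Reciprocity: 11 ≡ 3 and 33 ≡ 1 (mod 4), so (11/33) = +(33/11).
Reduce top mod 11: now compute (0/11).
Top reduces to 0: gcd > 1, so the symbol is 0.

0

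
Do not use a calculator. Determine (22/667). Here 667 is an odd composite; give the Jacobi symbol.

Pull out 2: since 667 ≡ 3 (mod 8), (2/667) = -1.
Reciprocity: 11 ≡ 3 and 667 ≡ 3 (mod 4), so (11/667) = −(667/11).
Reduce top mod 11: now compute (7/11).
Reciprocity: 7 ≡ 3 and 11 ≡ 3 (mod 4), so (7/11) = −(11/7).
Reduce top mod 7: now compute (4/7).
Pull out 2^2: since 7 ≡ 7 (mod 8), (2/7) = +1, so (2/7)^2 = +1.
Reached (1/7) = 1. Collecting the sign flips along the way, the symbol is -1.

-1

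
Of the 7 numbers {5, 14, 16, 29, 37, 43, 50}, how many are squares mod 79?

(5/79) = +1 → QR.
(14/79) = -1 → non-residue.
(16/79) = +1 → QR.
(29/79) = -1 → non-residue.
(37/79) = -1 → non-residue.
(43/79) = -1 → non-residue.
(50/79) = +1 → QR.
Total quadratic residues among the 7: 3.

3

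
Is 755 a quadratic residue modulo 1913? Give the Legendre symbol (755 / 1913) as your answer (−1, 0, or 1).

1

Reciprocity: 755 ≡ 3 and 1913 ≡ 1 (mod 4), so (755/1913) = +(1913/755).
Reduce top mod 755: now compute (403/755).
Reciprocity: 403 ≡ 3 and 755 ≡ 3 (mod 4), so (403/755) = −(755/403).
Reduce top mod 403: now compute (352/403).
Pull out 2^5: since 403 ≡ 3 (mod 8), (2/403) = -1, so (2/403)^5 = -1.
Reciprocity: 11 ≡ 3 and 403 ≡ 3 (mod 4), so (11/403) = −(403/11).
Reduce top mod 11: now compute (7/11).
Reciprocity: 7 ≡ 3 and 11 ≡ 3 (mod 4), so (7/11) = −(11/7).
Reduce top mod 7: now compute (4/7).
Pull out 2^2: since 7 ≡ 7 (mod 8), (2/7) = +1, so (2/7)^2 = +1.
Reached (1/7) = 1. Collecting the sign flips along the way, the symbol is +1.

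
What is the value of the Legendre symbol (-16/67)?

-1

First reduce: -16 ≡ 51 (mod 67).
Reciprocity: 51 ≡ 3 and 67 ≡ 3 (mod 4), so (51/67) = −(67/51).
Reduce top mod 51: now compute (16/51).
Pull out 2^4: since 51 ≡ 3 (mod 8), (2/51) = -1, so (2/51)^4 = +1.
Reached (1/51) = 1. Collecting the sign flips along the way, the symbol is -1.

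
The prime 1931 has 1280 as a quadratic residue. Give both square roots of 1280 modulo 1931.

Since 1931 ≡ 3 (mod 4), a square root of 1280 is 1280^((1931+1)/4) = 1280^483 mod 1931.
Repeated squaring: 1280^2≡912, 1280^4≡1414, 1280^8≡811, 1280^16≡1181, 1280^32≡579, 1280^64≡1178, 1280^128≡1226, 1280^256≡758 (mod 1931).
1280^483 = 1280^(256+128+64+32+2+1) ≡ 704 (mod 1931).
Check: 704² = 495616 ≡ 1280 (mod 1931). The two roots are 704 and 1227.

704, 1227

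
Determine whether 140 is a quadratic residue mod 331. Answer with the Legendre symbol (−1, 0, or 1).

-1

Euler's criterion: (140/331) ≡ 140^165 (mod 331).
140^2 ≡ 71 (mod 331)
140^4 ≡ 76 (mod 331)
140^8 ≡ 149 (mod 331)
140^16 ≡ 24 (mod 331)
140^32 ≡ 245 (mod 331)
140^64 ≡ 114 (mod 331)
140^128 ≡ 87 (mod 331)
140^165 = 140^(128+32+4+1) ≡ 330 (mod 331).
Result is 330 ≡ −1, so (140/331) = −1.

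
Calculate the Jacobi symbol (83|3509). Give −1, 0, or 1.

Reciprocity: 83 ≡ 3 and 3509 ≡ 1 (mod 4), so (83/3509) = +(3509/83).
Reduce top mod 83: now compute (23/83).
Reciprocity: 23 ≡ 3 and 83 ≡ 3 (mod 4), so (23/83) = −(83/23).
Reduce top mod 23: now compute (14/23).
Pull out 2: since 23 ≡ 7 (mod 8), (2/23) = +1.
Reciprocity: 7 ≡ 3 and 23 ≡ 3 (mod 4), so (7/23) = −(23/7).
Reduce top mod 7: now compute (2/7).
Pull out 2: since 7 ≡ 7 (mod 8), (2/7) = +1.
Reached (1/7) = 1. Collecting the sign flips along the way, the symbol is +1.

1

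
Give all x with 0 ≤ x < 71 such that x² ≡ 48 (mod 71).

Since 71 ≡ 3 (mod 4), a square root of 48 is 48^((71+1)/4) = 48^18 mod 71.
Repeated squaring: 48^2≡32, 48^4≡30, 48^8≡48, 48^16≡32 (mod 71).
48^18 = 48^(16+2) ≡ 30 (mod 71).
Check: 30² = 900 ≡ 48 (mod 71). The two roots are 30 and 41.

30, 41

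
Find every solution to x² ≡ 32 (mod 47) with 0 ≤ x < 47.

Since 47 ≡ 3 (mod 4), a square root of 32 is 32^((47+1)/4) = 32^12 mod 47.
Repeated squaring: 32^2≡37, 32^4≡6, 32^8≡36 (mod 47).
32^12 = 32^(8+4) ≡ 28 (mod 47).
Check: 28² = 784 ≡ 32 (mod 47). The two roots are 19 and 28.

19, 28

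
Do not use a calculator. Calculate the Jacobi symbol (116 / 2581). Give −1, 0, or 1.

Pull out 2^2: since 2581 ≡ 5 (mod 8), (2/2581) = -1, so (2/2581)^2 = +1.
Reciprocity: 29 ≡ 1 and 2581 ≡ 1 (mod 4), so (29/2581) = +(2581/29).
Reduce top mod 29: now compute (0/29).
Top reduces to 0: gcd > 1, so the symbol is 0.

0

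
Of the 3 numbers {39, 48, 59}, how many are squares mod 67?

2

(39/67) = +1 → QR.
(48/67) = -1 → non-residue.
(59/67) = +1 → QR.
Total quadratic residues among the 3: 2.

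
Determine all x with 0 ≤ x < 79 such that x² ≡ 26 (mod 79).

37, 42

Since 79 ≡ 3 (mod 4), a square root of 26 is 26^((79+1)/4) = 26^20 mod 79.
Repeated squaring: 26^2≡44, 26^4≡40, 26^8≡20, 26^16≡5 (mod 79).
26^20 = 26^(16+4) ≡ 42 (mod 79).
Check: 42² = 1764 ≡ 26 (mod 79). The two roots are 37 and 42.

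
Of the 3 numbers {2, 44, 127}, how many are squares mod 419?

(2/419) = -1 → non-residue.
(44/419) = -1 → non-residue.
(127/419) = -1 → non-residue.
Total quadratic residues among the 3: 0.

0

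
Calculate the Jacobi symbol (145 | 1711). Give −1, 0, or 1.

0

Reciprocity: 145 ≡ 1 and 1711 ≡ 3 (mod 4), so (145/1711) = +(1711/145).
Reduce top mod 145: now compute (116/145).
Pull out 2^2: since 145 ≡ 1 (mod 8), (2/145) = +1, so (2/145)^2 = +1.
Reciprocity: 29 ≡ 1 and 145 ≡ 1 (mod 4), so (29/145) = +(145/29).
Reduce top mod 29: now compute (0/29).
Top reduces to 0: gcd > 1, so the symbol is 0.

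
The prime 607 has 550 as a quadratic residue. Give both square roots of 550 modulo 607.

42, 565

Since 607 ≡ 3 (mod 4), a square root of 550 is 550^((607+1)/4) = 550^152 mod 607.
Repeated squaring: 550^2≡214, 550^4≡271, 550^8≡601, 550^16≡36, 550^32≡82, 550^64≡47, 550^128≡388 (mod 607).
550^152 = 550^(128+16+8) ≡ 565 (mod 607).
Check: 565² = 319225 ≡ 550 (mod 607). The two roots are 42 and 565.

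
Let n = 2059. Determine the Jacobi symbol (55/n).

1

Reciprocity: 55 ≡ 3 and 2059 ≡ 3 (mod 4), so (55/2059) = −(2059/55).
Reduce top mod 55: now compute (24/55).
Pull out 2^3: since 55 ≡ 7 (mod 8), (2/55) = +1, so (2/55)^3 = +1.
Reciprocity: 3 ≡ 3 and 55 ≡ 3 (mod 4), so (3/55) = −(55/3).
Reduce top mod 3: now compute (1/3).
Reached (1/3) = 1. Collecting the sign flips along the way, the symbol is +1.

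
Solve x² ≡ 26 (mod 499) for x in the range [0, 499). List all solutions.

32, 467

Since 499 ≡ 3 (mod 4), a square root of 26 is 26^((499+1)/4) = 26^125 mod 499.
Repeated squaring: 26^2≡177, 26^4≡391, 26^8≡187, 26^16≡39, 26^32≡24, 26^64≡77 (mod 499).
26^125 = 26^(64+32+16+8+4+1) ≡ 467 (mod 499).
Check: 467² = 218089 ≡ 26 (mod 499). The two roots are 32 and 467.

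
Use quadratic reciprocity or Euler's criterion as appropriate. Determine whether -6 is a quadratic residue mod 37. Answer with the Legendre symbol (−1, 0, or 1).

-1

First reduce: -6 ≡ 31 (mod 37).
Reciprocity: 31 ≡ 3 and 37 ≡ 1 (mod 4), so (31/37) = +(37/31).
Reduce top mod 31: now compute (6/31).
Pull out 2: since 31 ≡ 7 (mod 8), (2/31) = +1.
Reciprocity: 3 ≡ 3 and 31 ≡ 3 (mod 4), so (3/31) = −(31/3).
Reduce top mod 3: now compute (1/3).
Reached (1/3) = 1. Collecting the sign flips along the way, the symbol is -1.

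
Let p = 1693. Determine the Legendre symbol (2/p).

Pull out 2: since 1693 ≡ 5 (mod 8), (2/1693) = -1.
Reached (1/1693) = 1. Collecting the sign flips along the way, the symbol is -1.

-1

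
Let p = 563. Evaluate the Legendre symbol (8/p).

Pull out 2^3: since 563 ≡ 3 (mod 8), (2/563) = -1, so (2/563)^3 = -1.
Reached (1/563) = 1. Collecting the sign flips along the way, the symbol is -1.

-1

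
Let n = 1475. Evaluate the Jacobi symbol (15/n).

Reciprocity: 15 ≡ 3 and 1475 ≡ 3 (mod 4), so (15/1475) = −(1475/15).
Reduce top mod 15: now compute (5/15).
Reciprocity: 5 ≡ 1 and 15 ≡ 3 (mod 4), so (5/15) = +(15/5).
Reduce top mod 5: now compute (0/5).
Top reduces to 0: gcd > 1, so the symbol is 0.

0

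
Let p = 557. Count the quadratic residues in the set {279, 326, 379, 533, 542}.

4

(279/557) = -1 → non-residue.
(326/557) = +1 → QR.
(379/557) = +1 → QR.
(533/557) = +1 → QR.
(542/557) = +1 → QR.
Total quadratic residues among the 5: 4.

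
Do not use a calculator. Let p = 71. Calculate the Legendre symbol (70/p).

-1

Pull out 2: since 71 ≡ 7 (mod 8), (2/71) = +1.
Reciprocity: 35 ≡ 3 and 71 ≡ 3 (mod 4), so (35/71) = −(71/35).
Reduce top mod 35: now compute (1/35).
Reached (1/35) = 1. Collecting the sign flips along the way, the symbol is -1.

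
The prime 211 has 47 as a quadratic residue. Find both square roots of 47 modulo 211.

70, 141

Since 211 ≡ 3 (mod 4), a square root of 47 is 47^((211+1)/4) = 47^53 mod 211.
Repeated squaring: 47^2≡99, 47^4≡95, 47^8≡163, 47^16≡194, 47^32≡78 (mod 211).
47^53 = 47^(32+16+4+1) ≡ 70 (mod 211).
Check: 70² = 4900 ≡ 47 (mod 211). The two roots are 70 and 141.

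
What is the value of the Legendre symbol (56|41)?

-1

First reduce: 56 ≡ 15 (mod 41).
Reciprocity: 15 ≡ 3 and 41 ≡ 1 (mod 4), so (15/41) = +(41/15).
Reduce top mod 15: now compute (11/15).
Reciprocity: 11 ≡ 3 and 15 ≡ 3 (mod 4), so (11/15) = −(15/11).
Reduce top mod 11: now compute (4/11).
Pull out 2^2: since 11 ≡ 3 (mod 8), (2/11) = -1, so (2/11)^2 = +1.
Reached (1/11) = 1. Collecting the sign flips along the way, the symbol is -1.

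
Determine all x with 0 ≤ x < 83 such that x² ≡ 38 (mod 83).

Since 83 ≡ 3 (mod 4), a square root of 38 is 38^((83+1)/4) = 38^21 mod 83.
Repeated squaring: 38^2≡33, 38^4≡10, 38^8≡17, 38^16≡40 (mod 83).
38^21 = 38^(16+4+1) ≡ 11 (mod 83).
Check: 11² = 121 ≡ 38 (mod 83). The two roots are 11 and 72.

11, 72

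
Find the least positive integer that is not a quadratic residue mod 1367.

5

(2/1367) = +1, so 2 is a residue.
(3/1367) = +1, so 3 is a residue.
(4/1367) = +1, so 4 is a residue.
(5/1367) = −1, so 5 is the smallest positive non-residue mod 1367.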